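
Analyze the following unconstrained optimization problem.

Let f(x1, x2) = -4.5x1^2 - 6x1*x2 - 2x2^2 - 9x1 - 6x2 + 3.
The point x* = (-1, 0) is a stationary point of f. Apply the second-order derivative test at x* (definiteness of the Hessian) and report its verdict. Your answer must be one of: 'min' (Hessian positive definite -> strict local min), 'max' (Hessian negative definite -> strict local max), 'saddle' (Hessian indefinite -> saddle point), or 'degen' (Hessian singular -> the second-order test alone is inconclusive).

Compute the Hessian H = grad^2 f:
  H = [[-9, -6], [-6, -4]]
Verify stationarity: grad f(x*) = H x* + g = (0, 0).
Eigenvalues of H: -13, 0.
H has a zero eigenvalue (singular; negative semidefinite but not definite), so H is neither positive definite, negative definite, nor indefinite. The second-order test alone is inconclusive -> degen.
(Indeed, f is constant along the null direction of H through x*, so x* is not a strict local extremum.)

degen


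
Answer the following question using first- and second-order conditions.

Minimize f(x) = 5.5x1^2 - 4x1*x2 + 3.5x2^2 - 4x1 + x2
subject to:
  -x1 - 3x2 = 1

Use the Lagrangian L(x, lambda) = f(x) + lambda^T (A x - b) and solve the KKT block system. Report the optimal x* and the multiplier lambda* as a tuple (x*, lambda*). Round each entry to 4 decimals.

Form the Lagrangian:
  L(x, lambda) = (1/2) x^T Q x + c^T x + lambda^T (A x - b)
Stationarity (grad_x L = 0): Q x + c + A^T lambda = 0.
Primal feasibility: A x = b.

This gives the KKT block system:
  [ Q   A^T ] [ x     ]   [-c ]
  [ A    0  ] [ lambda ] = [ b ]

Solving the linear system:
  x*      = (0.1538, -0.3846)
  lambda* = (-0.7692)
  f(x*)   = -0.1154

x* = (0.1538, -0.3846), lambda* = (-0.7692)


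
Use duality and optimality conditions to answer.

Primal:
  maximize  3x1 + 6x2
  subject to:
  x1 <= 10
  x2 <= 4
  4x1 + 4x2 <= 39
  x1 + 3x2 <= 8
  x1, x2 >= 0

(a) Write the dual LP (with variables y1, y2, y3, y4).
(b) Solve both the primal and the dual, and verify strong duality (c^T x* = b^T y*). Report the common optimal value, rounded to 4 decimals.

The standard primal-dual pair for 'max c^T x s.t. A x <= b, x >= 0' is:
  Dual:  min b^T y  s.t.  A^T y >= c,  y >= 0.

So the dual LP is:
  minimize  10y1 + 4y2 + 39y3 + 8y4
  subject to:
    y1 + 4y3 + y4 >= 3
    y2 + 4y3 + 3y4 >= 6
    y1, y2, y3, y4 >= 0

Solving the primal: x* = (8, 0).
  primal value c^T x* = 24.
Solving the dual: y* = (0, 0, 0, 3).
  dual value b^T y* = 24.
Strong duality: c^T x* = b^T y*. Confirmed.

24


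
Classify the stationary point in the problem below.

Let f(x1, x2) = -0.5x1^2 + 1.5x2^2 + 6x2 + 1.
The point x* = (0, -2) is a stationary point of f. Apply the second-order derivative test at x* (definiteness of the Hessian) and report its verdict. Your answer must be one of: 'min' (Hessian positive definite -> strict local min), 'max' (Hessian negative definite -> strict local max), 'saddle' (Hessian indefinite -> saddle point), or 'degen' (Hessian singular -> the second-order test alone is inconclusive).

Compute the Hessian H = grad^2 f:
  H = [[-1, 0], [0, 3]]
Verify stationarity: grad f(x*) = H x* + g = (0, 0).
Eigenvalues of H: -1, 3.
Eigenvalues have mixed signs, so H is indefinite -> x* is a saddle point.

saddle


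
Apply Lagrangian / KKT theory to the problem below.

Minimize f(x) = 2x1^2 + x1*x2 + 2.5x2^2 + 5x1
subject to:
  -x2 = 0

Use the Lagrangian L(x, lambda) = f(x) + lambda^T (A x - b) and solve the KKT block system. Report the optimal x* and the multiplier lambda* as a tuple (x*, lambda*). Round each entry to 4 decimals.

Form the Lagrangian:
  L(x, lambda) = (1/2) x^T Q x + c^T x + lambda^T (A x - b)
Stationarity (grad_x L = 0): Q x + c + A^T lambda = 0.
Primal feasibility: A x = b.

This gives the KKT block system:
  [ Q   A^T ] [ x     ]   [-c ]
  [ A    0  ] [ lambda ] = [ b ]

Solving the linear system:
  x*      = (-1.25, 0)
  lambda* = (-1.25)
  f(x*)   = -3.125

x* = (-1.25, 0), lambda* = (-1.25)


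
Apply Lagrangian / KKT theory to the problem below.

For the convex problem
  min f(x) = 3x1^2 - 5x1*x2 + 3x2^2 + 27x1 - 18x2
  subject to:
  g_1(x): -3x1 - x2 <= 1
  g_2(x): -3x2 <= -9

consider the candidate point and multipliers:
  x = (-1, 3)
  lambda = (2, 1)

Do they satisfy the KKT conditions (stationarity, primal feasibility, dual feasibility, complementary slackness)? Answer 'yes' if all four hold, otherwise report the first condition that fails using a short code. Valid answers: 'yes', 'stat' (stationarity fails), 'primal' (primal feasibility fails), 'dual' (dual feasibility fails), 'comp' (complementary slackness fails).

Gradient of f: grad f(x) = Q x + c = (6, 5)
Constraint values g_i(x) = a_i^T x - b_i:
  g_1((-1, 3)) = -1
  g_2((-1, 3)) = 0
Stationarity residual: grad f(x) + sum_i lambda_i a_i = (0, 0)
  -> stationarity OK
Primal feasibility (all g_i <= 0): OK
Dual feasibility (all lambda_i >= 0): OK
Complementary slackness (lambda_i * g_i(x) = 0 for all i): FAILS

Verdict: the first failing condition is complementary_slackness -> comp.

comp


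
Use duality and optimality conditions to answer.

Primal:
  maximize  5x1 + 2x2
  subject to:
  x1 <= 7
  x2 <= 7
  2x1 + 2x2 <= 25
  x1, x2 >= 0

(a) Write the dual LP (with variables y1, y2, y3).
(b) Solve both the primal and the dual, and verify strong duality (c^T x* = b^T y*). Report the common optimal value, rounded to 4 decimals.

The standard primal-dual pair for 'max c^T x s.t. A x <= b, x >= 0' is:
  Dual:  min b^T y  s.t.  A^T y >= c,  y >= 0.

So the dual LP is:
  minimize  7y1 + 7y2 + 25y3
  subject to:
    y1 + 2y3 >= 5
    y2 + 2y3 >= 2
    y1, y2, y3 >= 0

Solving the primal: x* = (7, 5.5).
  primal value c^T x* = 46.
Solving the dual: y* = (3, 0, 1).
  dual value b^T y* = 46.
Strong duality: c^T x* = b^T y*. Confirmed.

46


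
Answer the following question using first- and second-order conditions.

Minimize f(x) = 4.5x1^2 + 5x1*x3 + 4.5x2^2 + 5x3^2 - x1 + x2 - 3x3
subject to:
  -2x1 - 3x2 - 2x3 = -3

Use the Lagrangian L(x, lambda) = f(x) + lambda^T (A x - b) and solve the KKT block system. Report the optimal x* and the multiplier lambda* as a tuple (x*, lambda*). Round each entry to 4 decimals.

Form the Lagrangian:
  L(x, lambda) = (1/2) x^T Q x + c^T x + lambda^T (A x - b)
Stationarity (grad_x L = 0): Q x + c + A^T lambda = 0.
Primal feasibility: A x = b.

This gives the KKT block system:
  [ Q   A^T ] [ x     ]   [-c ]
  [ A    0  ] [ lambda ] = [ b ]

Solving the linear system:
  x*      = (0.2013, 0.4917, 0.5611)
  lambda* = (1.8086)
  f(x*)   = 2.0165

x* = (0.2013, 0.4917, 0.5611), lambda* = (1.8086)


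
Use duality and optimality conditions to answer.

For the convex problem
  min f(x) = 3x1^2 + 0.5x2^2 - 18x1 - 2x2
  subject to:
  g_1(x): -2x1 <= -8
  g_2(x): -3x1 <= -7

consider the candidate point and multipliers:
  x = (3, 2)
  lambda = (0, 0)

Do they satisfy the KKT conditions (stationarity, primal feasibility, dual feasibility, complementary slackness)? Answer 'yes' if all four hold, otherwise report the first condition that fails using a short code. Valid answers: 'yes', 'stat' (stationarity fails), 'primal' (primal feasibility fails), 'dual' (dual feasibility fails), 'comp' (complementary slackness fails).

Gradient of f: grad f(x) = Q x + c = (0, 0)
Constraint values g_i(x) = a_i^T x - b_i:
  g_1((3, 2)) = 2
  g_2((3, 2)) = -2
Stationarity residual: grad f(x) + sum_i lambda_i a_i = (0, 0)
  -> stationarity OK
Primal feasibility (all g_i <= 0): FAILS
Dual feasibility (all lambda_i >= 0): OK
Complementary slackness (lambda_i * g_i(x) = 0 for all i): OK

Verdict: the first failing condition is primal_feasibility -> primal.

primal


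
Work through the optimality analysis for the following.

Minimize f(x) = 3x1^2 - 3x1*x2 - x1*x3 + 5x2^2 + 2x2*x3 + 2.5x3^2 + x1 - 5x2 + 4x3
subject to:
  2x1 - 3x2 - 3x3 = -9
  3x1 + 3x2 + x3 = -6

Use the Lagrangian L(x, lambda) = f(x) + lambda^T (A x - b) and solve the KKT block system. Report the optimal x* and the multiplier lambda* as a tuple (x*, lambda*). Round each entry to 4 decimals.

Form the Lagrangian:
  L(x, lambda) = (1/2) x^T Q x + c^T x + lambda^T (A x - b)
Stationarity (grad_x L = 0): Q x + c + A^T lambda = 0.
Primal feasibility: A x = b.

This gives the KKT block system:
  [ Q   A^T ] [ x     ]   [-c ]
  [ A    0  ] [ lambda ] = [ b ]

Solving the linear system:
  x*      = (-2.6042, 0.2743, 0.9896)
  lambda* = (4.7945, 2.2829)
  f(x*)   = 28.415

x* = (-2.6042, 0.2743, 0.9896), lambda* = (4.7945, 2.2829)


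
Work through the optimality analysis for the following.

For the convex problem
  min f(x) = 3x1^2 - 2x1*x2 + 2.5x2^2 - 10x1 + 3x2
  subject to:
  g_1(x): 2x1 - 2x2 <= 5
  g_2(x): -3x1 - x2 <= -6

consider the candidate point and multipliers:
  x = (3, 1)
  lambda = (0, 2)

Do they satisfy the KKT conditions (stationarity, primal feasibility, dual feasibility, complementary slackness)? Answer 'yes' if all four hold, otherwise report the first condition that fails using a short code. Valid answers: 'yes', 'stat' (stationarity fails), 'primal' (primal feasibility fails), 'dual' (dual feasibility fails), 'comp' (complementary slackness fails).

Gradient of f: grad f(x) = Q x + c = (6, 2)
Constraint values g_i(x) = a_i^T x - b_i:
  g_1((3, 1)) = -1
  g_2((3, 1)) = -4
Stationarity residual: grad f(x) + sum_i lambda_i a_i = (0, 0)
  -> stationarity OK
Primal feasibility (all g_i <= 0): OK
Dual feasibility (all lambda_i >= 0): OK
Complementary slackness (lambda_i * g_i(x) = 0 for all i): FAILS

Verdict: the first failing condition is complementary_slackness -> comp.

comp


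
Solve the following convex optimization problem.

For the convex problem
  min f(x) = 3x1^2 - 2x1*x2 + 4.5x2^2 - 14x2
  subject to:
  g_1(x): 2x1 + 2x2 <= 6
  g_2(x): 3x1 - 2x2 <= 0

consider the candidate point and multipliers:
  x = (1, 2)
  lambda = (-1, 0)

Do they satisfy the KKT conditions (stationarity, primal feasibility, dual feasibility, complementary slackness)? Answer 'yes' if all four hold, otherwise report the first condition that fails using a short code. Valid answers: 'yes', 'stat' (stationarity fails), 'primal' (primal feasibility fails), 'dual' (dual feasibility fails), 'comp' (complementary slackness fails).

Gradient of f: grad f(x) = Q x + c = (2, 2)
Constraint values g_i(x) = a_i^T x - b_i:
  g_1((1, 2)) = 0
  g_2((1, 2)) = -1
Stationarity residual: grad f(x) + sum_i lambda_i a_i = (0, 0)
  -> stationarity OK
Primal feasibility (all g_i <= 0): OK
Dual feasibility (all lambda_i >= 0): FAILS
Complementary slackness (lambda_i * g_i(x) = 0 for all i): OK

Verdict: the first failing condition is dual_feasibility -> dual.

dual


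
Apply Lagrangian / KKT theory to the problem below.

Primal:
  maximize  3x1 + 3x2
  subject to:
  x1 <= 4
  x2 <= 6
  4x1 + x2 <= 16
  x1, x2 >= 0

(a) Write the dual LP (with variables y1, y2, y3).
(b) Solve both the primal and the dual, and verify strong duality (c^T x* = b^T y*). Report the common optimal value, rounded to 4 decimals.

The standard primal-dual pair for 'max c^T x s.t. A x <= b, x >= 0' is:
  Dual:  min b^T y  s.t.  A^T y >= c,  y >= 0.

So the dual LP is:
  minimize  4y1 + 6y2 + 16y3
  subject to:
    y1 + 4y3 >= 3
    y2 + y3 >= 3
    y1, y2, y3 >= 0

Solving the primal: x* = (2.5, 6).
  primal value c^T x* = 25.5.
Solving the dual: y* = (0, 2.25, 0.75).
  dual value b^T y* = 25.5.
Strong duality: c^T x* = b^T y*. Confirmed.

25.5


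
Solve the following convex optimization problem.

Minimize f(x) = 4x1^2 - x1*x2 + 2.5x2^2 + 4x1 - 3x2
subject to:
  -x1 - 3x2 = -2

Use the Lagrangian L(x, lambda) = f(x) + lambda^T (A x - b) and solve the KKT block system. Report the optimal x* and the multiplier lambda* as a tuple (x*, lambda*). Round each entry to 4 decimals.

Form the Lagrangian:
  L(x, lambda) = (1/2) x^T Q x + c^T x + lambda^T (A x - b)
Stationarity (grad_x L = 0): Q x + c + A^T lambda = 0.
Primal feasibility: A x = b.

This gives the KKT block system:
  [ Q   A^T ] [ x     ]   [-c ]
  [ A    0  ] [ lambda ] = [ b ]

Solving the linear system:
  x*      = (-0.3494, 0.7831)
  lambda* = (0.4217)
  f(x*)   = -1.4518

x* = (-0.3494, 0.7831), lambda* = (0.4217)


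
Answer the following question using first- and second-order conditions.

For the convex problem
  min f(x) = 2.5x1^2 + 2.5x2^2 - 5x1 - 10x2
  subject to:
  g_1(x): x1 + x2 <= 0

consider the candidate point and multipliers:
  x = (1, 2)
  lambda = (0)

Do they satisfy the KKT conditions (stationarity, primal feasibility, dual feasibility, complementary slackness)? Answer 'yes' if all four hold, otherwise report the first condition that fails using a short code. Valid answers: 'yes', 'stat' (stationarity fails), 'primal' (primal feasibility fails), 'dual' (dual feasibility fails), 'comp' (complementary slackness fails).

Gradient of f: grad f(x) = Q x + c = (0, 0)
Constraint values g_i(x) = a_i^T x - b_i:
  g_1((1, 2)) = 3
Stationarity residual: grad f(x) + sum_i lambda_i a_i = (0, 0)
  -> stationarity OK
Primal feasibility (all g_i <= 0): FAILS
Dual feasibility (all lambda_i >= 0): OK
Complementary slackness (lambda_i * g_i(x) = 0 for all i): OK

Verdict: the first failing condition is primal_feasibility -> primal.

primal


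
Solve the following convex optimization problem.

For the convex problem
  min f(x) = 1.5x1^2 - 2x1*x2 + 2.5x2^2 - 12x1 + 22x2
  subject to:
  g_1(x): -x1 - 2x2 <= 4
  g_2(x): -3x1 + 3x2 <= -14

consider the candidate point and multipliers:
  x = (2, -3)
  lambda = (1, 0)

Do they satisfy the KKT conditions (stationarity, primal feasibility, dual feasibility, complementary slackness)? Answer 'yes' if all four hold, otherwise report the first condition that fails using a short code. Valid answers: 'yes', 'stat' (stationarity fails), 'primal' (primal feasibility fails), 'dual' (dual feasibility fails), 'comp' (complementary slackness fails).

Gradient of f: grad f(x) = Q x + c = (0, 3)
Constraint values g_i(x) = a_i^T x - b_i:
  g_1((2, -3)) = 0
  g_2((2, -3)) = -1
Stationarity residual: grad f(x) + sum_i lambda_i a_i = (-1, 1)
  -> stationarity FAILS
Primal feasibility (all g_i <= 0): OK
Dual feasibility (all lambda_i >= 0): OK
Complementary slackness (lambda_i * g_i(x) = 0 for all i): OK

Verdict: the first failing condition is stationarity -> stat.

stat


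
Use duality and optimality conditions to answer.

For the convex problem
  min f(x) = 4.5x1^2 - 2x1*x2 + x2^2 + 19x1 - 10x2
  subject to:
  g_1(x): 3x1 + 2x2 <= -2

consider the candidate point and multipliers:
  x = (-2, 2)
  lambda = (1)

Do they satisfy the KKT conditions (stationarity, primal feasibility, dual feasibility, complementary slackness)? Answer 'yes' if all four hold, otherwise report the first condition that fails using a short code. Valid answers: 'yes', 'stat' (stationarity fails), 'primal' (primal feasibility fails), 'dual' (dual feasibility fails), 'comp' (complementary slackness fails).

Gradient of f: grad f(x) = Q x + c = (-3, -2)
Constraint values g_i(x) = a_i^T x - b_i:
  g_1((-2, 2)) = 0
Stationarity residual: grad f(x) + sum_i lambda_i a_i = (0, 0)
  -> stationarity OK
Primal feasibility (all g_i <= 0): OK
Dual feasibility (all lambda_i >= 0): OK
Complementary slackness (lambda_i * g_i(x) = 0 for all i): OK

Verdict: yes, KKT holds.

yes


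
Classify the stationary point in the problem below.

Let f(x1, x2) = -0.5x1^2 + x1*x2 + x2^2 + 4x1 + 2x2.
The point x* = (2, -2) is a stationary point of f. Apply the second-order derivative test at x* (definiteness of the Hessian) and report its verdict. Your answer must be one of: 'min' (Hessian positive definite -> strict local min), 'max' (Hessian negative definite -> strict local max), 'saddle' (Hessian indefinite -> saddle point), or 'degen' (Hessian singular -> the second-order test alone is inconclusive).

Compute the Hessian H = grad^2 f:
  H = [[-1, 1], [1, 2]]
Verify stationarity: grad f(x*) = H x* + g = (0, 0).
Eigenvalues of H: -1.3028, 2.3028.
Eigenvalues have mixed signs, so H is indefinite -> x* is a saddle point.

saddle


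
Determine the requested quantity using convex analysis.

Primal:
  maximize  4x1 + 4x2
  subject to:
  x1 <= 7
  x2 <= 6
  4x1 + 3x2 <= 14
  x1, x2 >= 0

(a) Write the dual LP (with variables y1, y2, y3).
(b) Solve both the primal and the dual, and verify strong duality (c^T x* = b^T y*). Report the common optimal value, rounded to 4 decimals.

The standard primal-dual pair for 'max c^T x s.t. A x <= b, x >= 0' is:
  Dual:  min b^T y  s.t.  A^T y >= c,  y >= 0.

So the dual LP is:
  minimize  7y1 + 6y2 + 14y3
  subject to:
    y1 + 4y3 >= 4
    y2 + 3y3 >= 4
    y1, y2, y3 >= 0

Solving the primal: x* = (0, 4.6667).
  primal value c^T x* = 18.6667.
Solving the dual: y* = (0, 0, 1.3333).
  dual value b^T y* = 18.6667.
Strong duality: c^T x* = b^T y*. Confirmed.

18.6667


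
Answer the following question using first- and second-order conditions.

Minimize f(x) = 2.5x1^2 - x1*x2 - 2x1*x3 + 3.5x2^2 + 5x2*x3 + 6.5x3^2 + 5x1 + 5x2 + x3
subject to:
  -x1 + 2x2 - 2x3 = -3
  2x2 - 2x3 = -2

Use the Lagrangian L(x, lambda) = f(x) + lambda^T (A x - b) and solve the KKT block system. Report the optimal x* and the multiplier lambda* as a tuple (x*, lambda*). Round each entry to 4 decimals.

Form the Lagrangian:
  L(x, lambda) = (1/2) x^T Q x + c^T x + lambda^T (A x - b)
Stationarity (grad_x L = 0): Q x + c + A^T lambda = 0.
Primal feasibility: A x = b.

This gives the KKT block system:
  [ Q   A^T ] [ x     ]   [-c ]
  [ A    0  ] [ lambda ] = [ b ]

Solving the linear system:
  x*      = (1, -0.7, 0.3)
  lambda* = (10.1, -10.4)
  f(x*)   = 5.65

x* = (1, -0.7, 0.3), lambda* = (10.1, -10.4)


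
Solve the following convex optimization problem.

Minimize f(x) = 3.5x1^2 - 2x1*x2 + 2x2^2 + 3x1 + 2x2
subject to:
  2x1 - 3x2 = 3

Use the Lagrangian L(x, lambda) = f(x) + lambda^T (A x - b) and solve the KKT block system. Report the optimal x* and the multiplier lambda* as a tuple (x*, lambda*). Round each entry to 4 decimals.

Form the Lagrangian:
  L(x, lambda) = (1/2) x^T Q x + c^T x + lambda^T (A x - b)
Stationarity (grad_x L = 0): Q x + c + A^T lambda = 0.
Primal feasibility: A x = b.

This gives the KKT block system:
  [ Q   A^T ] [ x     ]   [-c ]
  [ A    0  ] [ lambda ] = [ b ]

Solving the linear system:
  x*      = (-0.6, -1.4)
  lambda* = (-0.8)
  f(x*)   = -1.1

x* = (-0.6, -1.4), lambda* = (-0.8)


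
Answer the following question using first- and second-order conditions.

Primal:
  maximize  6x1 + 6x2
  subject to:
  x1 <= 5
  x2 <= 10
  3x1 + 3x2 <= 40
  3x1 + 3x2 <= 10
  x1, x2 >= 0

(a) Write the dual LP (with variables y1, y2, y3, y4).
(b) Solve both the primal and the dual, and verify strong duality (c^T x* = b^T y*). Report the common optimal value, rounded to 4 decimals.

The standard primal-dual pair for 'max c^T x s.t. A x <= b, x >= 0' is:
  Dual:  min b^T y  s.t.  A^T y >= c,  y >= 0.

So the dual LP is:
  minimize  5y1 + 10y2 + 40y3 + 10y4
  subject to:
    y1 + 3y3 + 3y4 >= 6
    y2 + 3y3 + 3y4 >= 6
    y1, y2, y3, y4 >= 0

Solving the primal: x* = (3.3333, 0).
  primal value c^T x* = 20.
Solving the dual: y* = (0, 0, 0, 2).
  dual value b^T y* = 20.
Strong duality: c^T x* = b^T y*. Confirmed.

20


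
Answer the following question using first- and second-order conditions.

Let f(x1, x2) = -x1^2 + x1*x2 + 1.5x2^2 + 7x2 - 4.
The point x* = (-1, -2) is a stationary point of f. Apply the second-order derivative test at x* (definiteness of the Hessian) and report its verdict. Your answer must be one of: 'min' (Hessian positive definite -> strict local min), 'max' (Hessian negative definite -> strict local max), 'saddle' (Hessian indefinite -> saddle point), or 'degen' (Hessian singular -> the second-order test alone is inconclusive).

Compute the Hessian H = grad^2 f:
  H = [[-2, 1], [1, 3]]
Verify stationarity: grad f(x*) = H x* + g = (0, 0).
Eigenvalues of H: -2.1926, 3.1926.
Eigenvalues have mixed signs, so H is indefinite -> x* is a saddle point.

saddle


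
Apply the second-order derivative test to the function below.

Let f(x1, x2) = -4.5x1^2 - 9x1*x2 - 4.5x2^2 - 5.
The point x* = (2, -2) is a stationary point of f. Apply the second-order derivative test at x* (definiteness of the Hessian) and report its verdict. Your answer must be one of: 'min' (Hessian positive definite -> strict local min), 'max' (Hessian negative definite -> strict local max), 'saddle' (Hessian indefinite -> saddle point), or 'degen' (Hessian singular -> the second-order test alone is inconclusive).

Compute the Hessian H = grad^2 f:
  H = [[-9, -9], [-9, -9]]
Verify stationarity: grad f(x*) = H x* + g = (0, 0).
Eigenvalues of H: -18, 0.
H has a zero eigenvalue (singular; negative semidefinite but not definite), so H is neither positive definite, negative definite, nor indefinite. The second-order test alone is inconclusive -> degen.
(Indeed, f is constant along the null direction of H through x*, so x* is not a strict local extremum.)

degen


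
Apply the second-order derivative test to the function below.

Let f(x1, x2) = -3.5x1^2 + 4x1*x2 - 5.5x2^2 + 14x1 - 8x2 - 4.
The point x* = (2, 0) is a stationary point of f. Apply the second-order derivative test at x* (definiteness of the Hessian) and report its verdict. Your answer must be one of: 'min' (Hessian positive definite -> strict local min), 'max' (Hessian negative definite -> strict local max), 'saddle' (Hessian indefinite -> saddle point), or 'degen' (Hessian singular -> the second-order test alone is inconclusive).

Compute the Hessian H = grad^2 f:
  H = [[-7, 4], [4, -11]]
Verify stationarity: grad f(x*) = H x* + g = (0, 0).
Eigenvalues of H: -13.4721, -4.5279.
Both eigenvalues < 0, so H is negative definite -> x* is a strict local max.

max


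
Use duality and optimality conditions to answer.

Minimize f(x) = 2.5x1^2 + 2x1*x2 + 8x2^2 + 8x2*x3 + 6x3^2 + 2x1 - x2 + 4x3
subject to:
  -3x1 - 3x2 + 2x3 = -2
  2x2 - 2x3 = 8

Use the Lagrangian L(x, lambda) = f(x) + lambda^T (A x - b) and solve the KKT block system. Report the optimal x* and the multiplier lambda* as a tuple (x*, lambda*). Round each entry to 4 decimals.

Form the Lagrangian:
  L(x, lambda) = (1/2) x^T Q x + c^T x + lambda^T (A x - b)
Stationarity (grad_x L = 0): Q x + c + A^T lambda = 0.
Primal feasibility: A x = b.

This gives the KKT block system:
  [ Q   A^T ] [ x     ]   [-c ]
  [ A    0  ] [ lambda ] = [ b ]

Solving the linear system:
  x*      = (-2.6041, 1.8123, -2.1877)
  lambda* = (-2.4653, -6.3419)
  f(x*)   = 15.0167

x* = (-2.6041, 1.8123, -2.1877), lambda* = (-2.4653, -6.3419)


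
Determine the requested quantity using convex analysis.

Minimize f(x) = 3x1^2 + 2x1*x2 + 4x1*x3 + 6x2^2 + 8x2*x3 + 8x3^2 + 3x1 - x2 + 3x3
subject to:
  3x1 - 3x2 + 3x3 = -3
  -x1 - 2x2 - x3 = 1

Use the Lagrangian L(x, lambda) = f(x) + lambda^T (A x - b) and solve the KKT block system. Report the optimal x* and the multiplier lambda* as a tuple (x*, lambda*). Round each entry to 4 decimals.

Form the Lagrangian:
  L(x, lambda) = (1/2) x^T Q x + c^T x + lambda^T (A x - b)
Stationarity (grad_x L = 0): Q x + c + A^T lambda = 0.
Primal feasibility: A x = b.

This gives the KKT block system:
  [ Q   A^T ] [ x     ]   [-c ]
  [ A    0  ] [ lambda ] = [ b ]

Solving the linear system:
  x*      = (-0.8571, 0, -0.1429)
  lambda* = (0.1746, -2.1905)
  f(x*)   = -0.1429

x* = (-0.8571, 0, -0.1429), lambda* = (0.1746, -2.1905)


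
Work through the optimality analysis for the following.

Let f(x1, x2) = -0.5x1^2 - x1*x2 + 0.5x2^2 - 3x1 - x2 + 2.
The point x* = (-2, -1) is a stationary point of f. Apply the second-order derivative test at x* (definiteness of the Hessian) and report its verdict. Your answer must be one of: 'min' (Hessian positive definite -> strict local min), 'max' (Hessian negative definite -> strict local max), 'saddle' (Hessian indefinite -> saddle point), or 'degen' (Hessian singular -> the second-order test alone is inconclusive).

Compute the Hessian H = grad^2 f:
  H = [[-1, -1], [-1, 1]]
Verify stationarity: grad f(x*) = H x* + g = (0, 0).
Eigenvalues of H: -1.4142, 1.4142.
Eigenvalues have mixed signs, so H is indefinite -> x* is a saddle point.

saddle


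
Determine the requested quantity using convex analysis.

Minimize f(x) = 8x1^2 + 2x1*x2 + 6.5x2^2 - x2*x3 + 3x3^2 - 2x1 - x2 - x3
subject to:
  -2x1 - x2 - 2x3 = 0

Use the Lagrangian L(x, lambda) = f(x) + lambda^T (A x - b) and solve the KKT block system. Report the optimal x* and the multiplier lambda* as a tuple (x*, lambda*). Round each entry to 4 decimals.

Form the Lagrangian:
  L(x, lambda) = (1/2) x^T Q x + c^T x + lambda^T (A x - b)
Stationarity (grad_x L = 0): Q x + c + A^T lambda = 0.
Primal feasibility: A x = b.

This gives the KKT block system:
  [ Q   A^T ] [ x     ]   [-c ]
  [ A    0  ] [ lambda ] = [ b ]

Solving the linear system:
  x*      = (0.041, 0.0164, -0.0492)
  lambda* = (-0.6557)
  f(x*)   = -0.0246

x* = (0.041, 0.0164, -0.0492), lambda* = (-0.6557)


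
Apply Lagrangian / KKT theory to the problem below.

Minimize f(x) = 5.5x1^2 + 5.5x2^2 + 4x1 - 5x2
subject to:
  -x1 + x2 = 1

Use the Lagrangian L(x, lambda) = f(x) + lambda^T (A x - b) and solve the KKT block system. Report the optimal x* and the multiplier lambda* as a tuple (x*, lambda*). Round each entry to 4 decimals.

Form the Lagrangian:
  L(x, lambda) = (1/2) x^T Q x + c^T x + lambda^T (A x - b)
Stationarity (grad_x L = 0): Q x + c + A^T lambda = 0.
Primal feasibility: A x = b.

This gives the KKT block system:
  [ Q   A^T ] [ x     ]   [-c ]
  [ A    0  ] [ lambda ] = [ b ]

Solving the linear system:
  x*      = (-0.4545, 0.5455)
  lambda* = (-1)
  f(x*)   = -1.7727

x* = (-0.4545, 0.5455), lambda* = (-1)


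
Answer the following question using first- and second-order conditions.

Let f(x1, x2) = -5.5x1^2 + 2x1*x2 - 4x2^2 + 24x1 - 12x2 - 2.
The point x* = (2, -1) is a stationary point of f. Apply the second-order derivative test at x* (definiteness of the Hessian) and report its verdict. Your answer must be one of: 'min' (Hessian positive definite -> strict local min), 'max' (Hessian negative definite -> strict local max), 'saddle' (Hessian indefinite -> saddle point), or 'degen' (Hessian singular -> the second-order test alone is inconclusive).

Compute the Hessian H = grad^2 f:
  H = [[-11, 2], [2, -8]]
Verify stationarity: grad f(x*) = H x* + g = (0, 0).
Eigenvalues of H: -12, -7.
Both eigenvalues < 0, so H is negative definite -> x* is a strict local max.

max


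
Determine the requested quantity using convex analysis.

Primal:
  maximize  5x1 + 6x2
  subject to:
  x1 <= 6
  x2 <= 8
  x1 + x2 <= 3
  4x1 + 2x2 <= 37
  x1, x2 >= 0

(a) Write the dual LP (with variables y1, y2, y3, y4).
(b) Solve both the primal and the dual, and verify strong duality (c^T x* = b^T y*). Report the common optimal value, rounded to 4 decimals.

The standard primal-dual pair for 'max c^T x s.t. A x <= b, x >= 0' is:
  Dual:  min b^T y  s.t.  A^T y >= c,  y >= 0.

So the dual LP is:
  minimize  6y1 + 8y2 + 3y3 + 37y4
  subject to:
    y1 + y3 + 4y4 >= 5
    y2 + y3 + 2y4 >= 6
    y1, y2, y3, y4 >= 0

Solving the primal: x* = (0, 3).
  primal value c^T x* = 18.
Solving the dual: y* = (0, 0, 6, 0).
  dual value b^T y* = 18.
Strong duality: c^T x* = b^T y*. Confirmed.

18


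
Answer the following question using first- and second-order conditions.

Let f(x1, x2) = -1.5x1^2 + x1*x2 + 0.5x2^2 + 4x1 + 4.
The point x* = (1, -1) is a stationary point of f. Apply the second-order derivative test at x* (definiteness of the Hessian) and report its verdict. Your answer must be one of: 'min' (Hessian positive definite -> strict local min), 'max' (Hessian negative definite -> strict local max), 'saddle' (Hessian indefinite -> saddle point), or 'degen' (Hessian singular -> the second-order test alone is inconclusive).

Compute the Hessian H = grad^2 f:
  H = [[-3, 1], [1, 1]]
Verify stationarity: grad f(x*) = H x* + g = (0, 0).
Eigenvalues of H: -3.2361, 1.2361.
Eigenvalues have mixed signs, so H is indefinite -> x* is a saddle point.

saddle


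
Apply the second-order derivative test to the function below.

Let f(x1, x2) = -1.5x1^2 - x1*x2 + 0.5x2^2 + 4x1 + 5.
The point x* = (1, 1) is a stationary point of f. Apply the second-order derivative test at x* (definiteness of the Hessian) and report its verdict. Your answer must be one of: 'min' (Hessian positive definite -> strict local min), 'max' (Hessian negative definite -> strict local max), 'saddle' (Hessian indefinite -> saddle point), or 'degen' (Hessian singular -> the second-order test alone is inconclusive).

Compute the Hessian H = grad^2 f:
  H = [[-3, -1], [-1, 1]]
Verify stationarity: grad f(x*) = H x* + g = (0, 0).
Eigenvalues of H: -3.2361, 1.2361.
Eigenvalues have mixed signs, so H is indefinite -> x* is a saddle point.

saddle


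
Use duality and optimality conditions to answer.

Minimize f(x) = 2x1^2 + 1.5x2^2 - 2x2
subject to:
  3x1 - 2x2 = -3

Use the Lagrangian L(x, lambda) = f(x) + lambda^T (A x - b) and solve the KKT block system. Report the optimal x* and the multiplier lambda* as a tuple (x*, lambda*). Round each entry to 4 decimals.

Form the Lagrangian:
  L(x, lambda) = (1/2) x^T Q x + c^T x + lambda^T (A x - b)
Stationarity (grad_x L = 0): Q x + c + A^T lambda = 0.
Primal feasibility: A x = b.

This gives the KKT block system:
  [ Q   A^T ] [ x     ]   [-c ]
  [ A    0  ] [ lambda ] = [ b ]

Solving the linear system:
  x*      = (-0.3488, 0.9767)
  lambda* = (0.4651)
  f(x*)   = -0.2791

x* = (-0.3488, 0.9767), lambda* = (0.4651)


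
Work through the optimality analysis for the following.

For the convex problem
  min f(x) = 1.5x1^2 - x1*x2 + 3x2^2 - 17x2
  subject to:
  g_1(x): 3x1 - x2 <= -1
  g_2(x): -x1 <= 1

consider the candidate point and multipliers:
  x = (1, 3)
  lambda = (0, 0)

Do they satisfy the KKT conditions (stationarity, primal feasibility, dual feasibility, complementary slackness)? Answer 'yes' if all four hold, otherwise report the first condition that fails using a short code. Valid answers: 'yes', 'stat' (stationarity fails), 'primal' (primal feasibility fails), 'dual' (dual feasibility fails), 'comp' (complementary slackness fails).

Gradient of f: grad f(x) = Q x + c = (0, 0)
Constraint values g_i(x) = a_i^T x - b_i:
  g_1((1, 3)) = 1
  g_2((1, 3)) = -2
Stationarity residual: grad f(x) + sum_i lambda_i a_i = (0, 0)
  -> stationarity OK
Primal feasibility (all g_i <= 0): FAILS
Dual feasibility (all lambda_i >= 0): OK
Complementary slackness (lambda_i * g_i(x) = 0 for all i): OK

Verdict: the first failing condition is primal_feasibility -> primal.

primal


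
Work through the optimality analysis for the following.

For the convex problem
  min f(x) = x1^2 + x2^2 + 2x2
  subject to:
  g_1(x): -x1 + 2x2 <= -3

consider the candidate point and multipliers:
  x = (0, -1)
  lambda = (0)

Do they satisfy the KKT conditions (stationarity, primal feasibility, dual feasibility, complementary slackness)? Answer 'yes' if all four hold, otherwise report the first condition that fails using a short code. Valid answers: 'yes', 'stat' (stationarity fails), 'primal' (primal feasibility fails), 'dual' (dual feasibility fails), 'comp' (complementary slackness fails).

Gradient of f: grad f(x) = Q x + c = (0, 0)
Constraint values g_i(x) = a_i^T x - b_i:
  g_1((0, -1)) = 1
Stationarity residual: grad f(x) + sum_i lambda_i a_i = (0, 0)
  -> stationarity OK
Primal feasibility (all g_i <= 0): FAILS
Dual feasibility (all lambda_i >= 0): OK
Complementary slackness (lambda_i * g_i(x) = 0 for all i): OK

Verdict: the first failing condition is primal_feasibility -> primal.

primal


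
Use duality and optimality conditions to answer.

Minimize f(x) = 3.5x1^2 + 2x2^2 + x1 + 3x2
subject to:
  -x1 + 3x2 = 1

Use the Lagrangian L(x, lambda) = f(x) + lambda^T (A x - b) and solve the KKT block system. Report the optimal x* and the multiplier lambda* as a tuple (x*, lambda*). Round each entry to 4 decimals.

Form the Lagrangian:
  L(x, lambda) = (1/2) x^T Q x + c^T x + lambda^T (A x - b)
Stationarity (grad_x L = 0): Q x + c + A^T lambda = 0.
Primal feasibility: A x = b.

This gives the KKT block system:
  [ Q   A^T ] [ x     ]   [-c ]
  [ A    0  ] [ lambda ] = [ b ]

Solving the linear system:
  x*      = (-0.3284, 0.2239)
  lambda* = (-1.2985)
  f(x*)   = 0.8209

x* = (-0.3284, 0.2239), lambda* = (-1.2985)


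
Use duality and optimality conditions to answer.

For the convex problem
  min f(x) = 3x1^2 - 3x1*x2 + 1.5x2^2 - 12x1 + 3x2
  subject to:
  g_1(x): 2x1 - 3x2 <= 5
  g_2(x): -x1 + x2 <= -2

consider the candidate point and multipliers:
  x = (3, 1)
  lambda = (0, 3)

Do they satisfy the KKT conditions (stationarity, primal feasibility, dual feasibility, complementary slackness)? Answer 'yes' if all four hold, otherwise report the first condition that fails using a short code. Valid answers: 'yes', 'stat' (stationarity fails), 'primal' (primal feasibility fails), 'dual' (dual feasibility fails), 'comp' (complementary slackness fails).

Gradient of f: grad f(x) = Q x + c = (3, -3)
Constraint values g_i(x) = a_i^T x - b_i:
  g_1((3, 1)) = -2
  g_2((3, 1)) = 0
Stationarity residual: grad f(x) + sum_i lambda_i a_i = (0, 0)
  -> stationarity OK
Primal feasibility (all g_i <= 0): OK
Dual feasibility (all lambda_i >= 0): OK
Complementary slackness (lambda_i * g_i(x) = 0 for all i): OK

Verdict: yes, KKT holds.

yes


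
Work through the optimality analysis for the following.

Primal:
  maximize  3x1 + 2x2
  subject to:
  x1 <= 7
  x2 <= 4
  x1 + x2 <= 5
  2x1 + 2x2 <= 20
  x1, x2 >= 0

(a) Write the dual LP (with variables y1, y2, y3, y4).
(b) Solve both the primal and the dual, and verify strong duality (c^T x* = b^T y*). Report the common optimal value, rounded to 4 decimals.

The standard primal-dual pair for 'max c^T x s.t. A x <= b, x >= 0' is:
  Dual:  min b^T y  s.t.  A^T y >= c,  y >= 0.

So the dual LP is:
  minimize  7y1 + 4y2 + 5y3 + 20y4
  subject to:
    y1 + y3 + 2y4 >= 3
    y2 + y3 + 2y4 >= 2
    y1, y2, y3, y4 >= 0

Solving the primal: x* = (5, 0).
  primal value c^T x* = 15.
Solving the dual: y* = (0, 0, 3, 0).
  dual value b^T y* = 15.
Strong duality: c^T x* = b^T y*. Confirmed.

15


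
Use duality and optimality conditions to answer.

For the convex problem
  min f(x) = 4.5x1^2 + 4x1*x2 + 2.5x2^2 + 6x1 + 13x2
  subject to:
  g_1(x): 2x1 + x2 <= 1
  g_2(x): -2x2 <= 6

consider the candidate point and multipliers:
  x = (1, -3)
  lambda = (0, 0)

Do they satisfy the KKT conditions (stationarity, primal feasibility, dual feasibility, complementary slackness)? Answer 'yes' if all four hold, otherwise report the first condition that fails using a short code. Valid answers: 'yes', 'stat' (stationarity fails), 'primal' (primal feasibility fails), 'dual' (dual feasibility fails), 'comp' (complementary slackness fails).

Gradient of f: grad f(x) = Q x + c = (3, 2)
Constraint values g_i(x) = a_i^T x - b_i:
  g_1((1, -3)) = -2
  g_2((1, -3)) = 0
Stationarity residual: grad f(x) + sum_i lambda_i a_i = (3, 2)
  -> stationarity FAILS
Primal feasibility (all g_i <= 0): OK
Dual feasibility (all lambda_i >= 0): OK
Complementary slackness (lambda_i * g_i(x) = 0 for all i): OK

Verdict: the first failing condition is stationarity -> stat.

stat


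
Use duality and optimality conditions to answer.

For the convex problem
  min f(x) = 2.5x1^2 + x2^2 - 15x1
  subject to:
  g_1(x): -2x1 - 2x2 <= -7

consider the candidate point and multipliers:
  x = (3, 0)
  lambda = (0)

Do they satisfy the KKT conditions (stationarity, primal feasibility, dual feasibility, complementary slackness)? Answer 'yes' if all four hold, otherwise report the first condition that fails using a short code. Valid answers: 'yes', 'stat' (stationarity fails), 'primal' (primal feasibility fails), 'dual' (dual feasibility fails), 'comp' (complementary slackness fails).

Gradient of f: grad f(x) = Q x + c = (0, 0)
Constraint values g_i(x) = a_i^T x - b_i:
  g_1((3, 0)) = 1
Stationarity residual: grad f(x) + sum_i lambda_i a_i = (0, 0)
  -> stationarity OK
Primal feasibility (all g_i <= 0): FAILS
Dual feasibility (all lambda_i >= 0): OK
Complementary slackness (lambda_i * g_i(x) = 0 for all i): OK

Verdict: the first failing condition is primal_feasibility -> primal.

primal


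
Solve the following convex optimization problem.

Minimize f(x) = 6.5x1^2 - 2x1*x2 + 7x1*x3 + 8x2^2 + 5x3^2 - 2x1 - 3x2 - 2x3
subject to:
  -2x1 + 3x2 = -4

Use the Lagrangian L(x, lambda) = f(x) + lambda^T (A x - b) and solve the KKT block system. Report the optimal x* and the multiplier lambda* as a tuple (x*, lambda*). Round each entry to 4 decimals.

Form the Lagrangian:
  L(x, lambda) = (1/2) x^T Q x + c^T x + lambda^T (A x - b)
Stationarity (grad_x L = 0): Q x + c + A^T lambda = 0.
Primal feasibility: A x = b.

This gives the KKT block system:
  [ Q   A^T ] [ x     ]   [-c ]
  [ A    0  ] [ lambda ] = [ b ]

Solving the linear system:
  x*      = (1.1284, -0.581, -0.5899)
  lambda* = (4.8512)
  f(x*)   = 10.0354

x* = (1.1284, -0.581, -0.5899), lambda* = (4.8512)


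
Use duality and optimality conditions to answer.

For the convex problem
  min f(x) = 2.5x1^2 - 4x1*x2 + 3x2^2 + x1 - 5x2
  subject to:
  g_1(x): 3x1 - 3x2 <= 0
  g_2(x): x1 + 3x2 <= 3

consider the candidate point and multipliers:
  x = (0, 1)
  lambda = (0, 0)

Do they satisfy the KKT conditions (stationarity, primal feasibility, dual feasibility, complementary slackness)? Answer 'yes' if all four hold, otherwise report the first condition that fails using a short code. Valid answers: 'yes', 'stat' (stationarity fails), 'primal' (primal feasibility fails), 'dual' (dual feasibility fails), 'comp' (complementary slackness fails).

Gradient of f: grad f(x) = Q x + c = (-3, 1)
Constraint values g_i(x) = a_i^T x - b_i:
  g_1((0, 1)) = -3
  g_2((0, 1)) = 0
Stationarity residual: grad f(x) + sum_i lambda_i a_i = (-3, 1)
  -> stationarity FAILS
Primal feasibility (all g_i <= 0): OK
Dual feasibility (all lambda_i >= 0): OK
Complementary slackness (lambda_i * g_i(x) = 0 for all i): OK

Verdict: the first failing condition is stationarity -> stat.

stat


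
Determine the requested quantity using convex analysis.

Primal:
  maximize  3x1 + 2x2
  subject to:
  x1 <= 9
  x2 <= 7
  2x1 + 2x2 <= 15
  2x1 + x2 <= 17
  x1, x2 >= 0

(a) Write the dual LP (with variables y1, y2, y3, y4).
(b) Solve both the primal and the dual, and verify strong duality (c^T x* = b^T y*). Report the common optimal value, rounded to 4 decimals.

The standard primal-dual pair for 'max c^T x s.t. A x <= b, x >= 0' is:
  Dual:  min b^T y  s.t.  A^T y >= c,  y >= 0.

So the dual LP is:
  minimize  9y1 + 7y2 + 15y3 + 17y4
  subject to:
    y1 + 2y3 + 2y4 >= 3
    y2 + 2y3 + y4 >= 2
    y1, y2, y3, y4 >= 0

Solving the primal: x* = (7.5, 0).
  primal value c^T x* = 22.5.
Solving the dual: y* = (0, 0, 1.5, 0).
  dual value b^T y* = 22.5.
Strong duality: c^T x* = b^T y*. Confirmed.

22.5


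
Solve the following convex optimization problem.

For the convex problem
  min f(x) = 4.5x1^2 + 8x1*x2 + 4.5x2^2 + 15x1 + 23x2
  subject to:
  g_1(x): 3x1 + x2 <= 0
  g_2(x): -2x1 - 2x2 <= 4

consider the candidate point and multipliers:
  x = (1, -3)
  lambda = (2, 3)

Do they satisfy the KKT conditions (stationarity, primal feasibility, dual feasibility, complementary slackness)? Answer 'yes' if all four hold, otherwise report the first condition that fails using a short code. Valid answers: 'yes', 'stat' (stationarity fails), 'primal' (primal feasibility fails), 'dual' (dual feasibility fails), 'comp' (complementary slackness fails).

Gradient of f: grad f(x) = Q x + c = (0, 4)
Constraint values g_i(x) = a_i^T x - b_i:
  g_1((1, -3)) = 0
  g_2((1, -3)) = 0
Stationarity residual: grad f(x) + sum_i lambda_i a_i = (0, 0)
  -> stationarity OK
Primal feasibility (all g_i <= 0): OK
Dual feasibility (all lambda_i >= 0): OK
Complementary slackness (lambda_i * g_i(x) = 0 for all i): OK

Verdict: yes, KKT holds.

yes


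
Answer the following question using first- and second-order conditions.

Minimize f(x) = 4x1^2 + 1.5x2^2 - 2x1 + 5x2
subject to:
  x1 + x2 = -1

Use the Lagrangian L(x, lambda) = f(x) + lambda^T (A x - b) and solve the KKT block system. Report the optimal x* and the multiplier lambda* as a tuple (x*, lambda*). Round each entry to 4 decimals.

Form the Lagrangian:
  L(x, lambda) = (1/2) x^T Q x + c^T x + lambda^T (A x - b)
Stationarity (grad_x L = 0): Q x + c + A^T lambda = 0.
Primal feasibility: A x = b.

This gives the KKT block system:
  [ Q   A^T ] [ x     ]   [-c ]
  [ A    0  ] [ lambda ] = [ b ]

Solving the linear system:
  x*      = (0.3636, -1.3636)
  lambda* = (-0.9091)
  f(x*)   = -4.2273

x* = (0.3636, -1.3636), lambda* = (-0.9091)
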